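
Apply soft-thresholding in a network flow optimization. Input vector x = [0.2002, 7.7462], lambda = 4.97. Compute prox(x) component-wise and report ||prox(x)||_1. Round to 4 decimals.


Soft-thresholding with lambda = 4.97:
prox(0.2002) = sign(0.2002)*max(|0.2002| - 4.97, 0) = 0.0
prox(7.7462) = sign(7.7462)*max(|7.7462| - 4.97, 0) = 2.7762
prox(x) = [0.0, 2.7762]
||prox(x)||_1 = 0.0 + 2.7762 = 2.7762


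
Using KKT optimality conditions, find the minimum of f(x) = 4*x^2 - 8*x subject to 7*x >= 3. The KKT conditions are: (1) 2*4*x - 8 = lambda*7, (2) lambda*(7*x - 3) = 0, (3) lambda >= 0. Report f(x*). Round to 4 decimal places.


Step 1: Try lambda = 0 (constraint inactive).
Stationarity: 2*4*x - 8 = 0
x* = 8/(2*4) = 1.0
Check constraint: 7*1.0 = 7.0 >= 3 -- satisfied.
Step 2: Compute optimal value.
f(x*) = 4*1.0^2 - 8*1.0 = -4.0


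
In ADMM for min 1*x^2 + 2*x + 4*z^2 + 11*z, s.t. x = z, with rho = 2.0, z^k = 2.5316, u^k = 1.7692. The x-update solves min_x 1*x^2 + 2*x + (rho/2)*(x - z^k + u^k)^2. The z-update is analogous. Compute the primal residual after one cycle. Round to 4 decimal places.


ADMM iteration with rho = 2.0, z^k = 2.5316, u^k = 1.7692
Step 1: x-update.
Minimize 1*x^2 + 2*x + (2.0/2)*(x - 2.5316 + 1.7692)^2
FOC: (2*1 + 2.0)*x = -2 + 2.0*(2.5316 - 1.7692)
x^{k+1} = -0.1188
Step 2: z-update.
Minimize 4*z^2 + 11*z + (2.0/2)*(-0.1188 - z + 1.7692)^2
FOC: (2*4 + 2.0)*z = -11 + 2.0*(-0.1188 + 1.7692)
z^{k+1} = -0.7699
Step 3: u-update.
u^{k+1} = 1.7692 - 0.1188 + 0.7699 = 2.4203
Step 4: Primal residual = |-0.1188 + 0.7699| = 0.6511


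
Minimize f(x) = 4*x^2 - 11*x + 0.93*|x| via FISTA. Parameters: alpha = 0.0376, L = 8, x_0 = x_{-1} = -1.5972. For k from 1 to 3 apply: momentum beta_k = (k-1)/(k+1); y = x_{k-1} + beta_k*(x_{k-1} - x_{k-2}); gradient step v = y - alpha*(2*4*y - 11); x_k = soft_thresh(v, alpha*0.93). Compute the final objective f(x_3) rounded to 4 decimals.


FISTA on f(x) = 4*x^2 - 11*x + 0.93*|x|
L = 8, alpha = 0.0376
Iteration 1: beta = 0.0, y = -1.5972 + 0.0*(-1.5972 + 1.5972) = -1.5972
  grad(y) = -23.7776, v = y - alpha*grad = -0.7032
  prox(v) = soft_thresh(-0.7032, 0.035) = -0.6682
Iteration 2: beta = 0.3333, y = -0.6682 + 0.3333*(-0.6682 + 1.5972) = -0.3585
  grad(y) = -13.8682, v = y - alpha*grad = 0.1629
  prox(v) = soft_thresh(0.1629, 0.035) = 0.128
Iteration 3: beta = 0.5, y = 0.128 + 0.5*(0.128 + 0.6682) = 0.526
  grad(y) = -6.7918, v = y - alpha*grad = 0.7814
  prox(v) = soft_thresh(0.7814, 0.035) = 0.7464
f(x_3) = 4*0.7464^2 - 11*0.7464 + 0.93*|0.7464| = -5.2879


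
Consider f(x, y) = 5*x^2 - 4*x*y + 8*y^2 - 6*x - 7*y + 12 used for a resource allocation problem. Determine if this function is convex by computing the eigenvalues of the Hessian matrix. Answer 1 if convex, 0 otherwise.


The Hessian of f(x,y) = 5*x^2 - 4*x*y + 8*y^2 - 6*x - 7*y + 12 is:
H = [[10, -4], [-4, 16]]
Trace = 10 + 16 = 26
Determinant = 10*16 - (-4)^2 = 144
Discriminant = (26)^2 - 4*144 = 100.0
Eigenvalues: lambda_1 = 8.0, lambda_2 = 18.0
The function is convex.

1


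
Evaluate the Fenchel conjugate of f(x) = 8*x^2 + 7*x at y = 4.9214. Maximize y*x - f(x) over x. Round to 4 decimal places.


f*(y) = sup_x {y*x - a*x^2 - b*x} = sup_x {(y-b)*x - a*x^2}
FOC: (y - b) - 2a*x = 0 => x* = (y - b)/(2a)
x* = (4.9214 - 7)/(2*8) = -0.1299
f*(4.9214) = (y-b)^2/(4a) = (4.9214 - 7)^2/(4*8)
= 4.3206/32 = 0.135


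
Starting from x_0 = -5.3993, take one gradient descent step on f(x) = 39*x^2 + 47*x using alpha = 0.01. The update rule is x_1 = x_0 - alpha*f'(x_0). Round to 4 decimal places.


We compute the gradient at x_0 and apply the update.
f'(x) = 78*x + 47
f'(-5.3993) = 78*-5.3993 + 47 = -374.1454
x_1 = -5.3993 - 0.01*-374.1454 = -1.6578


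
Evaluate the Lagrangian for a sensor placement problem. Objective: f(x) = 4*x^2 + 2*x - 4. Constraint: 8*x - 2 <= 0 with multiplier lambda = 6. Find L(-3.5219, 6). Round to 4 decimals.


Step 1: Evaluate f(x).
f(-3.5219) = 4*(-3.5219)^2 + 2*(-3.5219) - 4 = 38.5713
Step 2: Evaluate g(x).
g(-3.5219) = 8*-3.5219 - 2 = -30.1752
Step 3: Compute Lagrangian.
L = 38.5713 + 6*-30.1752 = -142.4799


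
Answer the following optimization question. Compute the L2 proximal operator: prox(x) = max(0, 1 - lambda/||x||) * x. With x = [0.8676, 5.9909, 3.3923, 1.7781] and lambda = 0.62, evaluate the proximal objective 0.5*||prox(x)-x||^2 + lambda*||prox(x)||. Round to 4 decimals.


Step 1: Compute ||x||.
||x|| = 7.1633
Step 2: Compute scaling factor.
scale = max(0, 1 - 0.62/7.1633) = 0.9134
Step 3: prox(x) = [0.7925, 5.4724, 3.0987, 1.6242]
||prox(x)|| = 6.5433
Step 4: Proximal objective.
0.5*||prox-x||^2 = 0.1922
lambda*||prox|| = 4.0568
Total = 4.249


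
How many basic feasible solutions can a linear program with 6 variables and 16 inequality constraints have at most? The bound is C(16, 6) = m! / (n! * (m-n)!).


Each vertex corresponds to some choice of n active constraints out of m, so the number of vertices is at most C(m, n) = m! / (n!(m-n)!).
m = 16, n = 6
Numerator: 16 * 15 * 14 * 13 * 12 * 11
Denominator: 6! = 720
C(16, 6) = 8008


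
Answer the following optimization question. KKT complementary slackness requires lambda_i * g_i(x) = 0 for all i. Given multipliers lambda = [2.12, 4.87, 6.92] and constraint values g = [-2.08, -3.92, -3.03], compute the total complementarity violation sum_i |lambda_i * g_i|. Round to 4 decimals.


KKT complementary slackness check:
lambda_1 * g_1 = 2.12 * -2.08 = -4.4096
lambda_2 * g_2 = 4.87 * -3.92 = -19.0904
lambda_3 * g_3 = 6.92 * -3.03 = -20.9676
Total violation = 4.4096 + 19.0904 + 20.9676 = 44.4676


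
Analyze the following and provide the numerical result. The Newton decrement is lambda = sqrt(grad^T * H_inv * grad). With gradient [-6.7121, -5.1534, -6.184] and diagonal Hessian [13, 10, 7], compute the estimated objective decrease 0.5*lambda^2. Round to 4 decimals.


Step 1: H is diagonal, so H^(-1) * g = [-0.5163, -0.5153, -0.8834].
Step 2: g^T H^(-1) g = sum_i g_i^2 / H_ii
  = (-6.7121)^2/13 + (-5.1534)^2/10 + (-6.184)^2/7
  = 3.4656 + 2.6558 + 5.4631 = 11.5844
Step 3: Objective decrease = 0.5 * g^T H^(-1) g = 5.7922


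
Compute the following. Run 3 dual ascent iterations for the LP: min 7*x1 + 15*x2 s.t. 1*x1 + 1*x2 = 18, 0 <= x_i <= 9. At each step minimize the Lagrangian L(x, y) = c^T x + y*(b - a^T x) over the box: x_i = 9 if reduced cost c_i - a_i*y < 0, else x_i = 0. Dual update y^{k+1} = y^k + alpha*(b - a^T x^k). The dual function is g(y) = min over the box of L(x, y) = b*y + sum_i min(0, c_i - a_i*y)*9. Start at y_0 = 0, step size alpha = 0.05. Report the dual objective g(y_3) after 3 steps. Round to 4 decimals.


Dual ascent for LP: min 7*x1 + 15*x2, 1*x1 + 1*x2 = 18, 0 <= x_i <= 9
Step 1: y^k = 0.0, reduced costs: (7.0, 15.0)
  x^k = (0.0, 0.0), subgradient = b - a^T x = 18.0
  y^{k+1} = 0.0 + 0.05*18.0 = 0.9
Step 2: y^k = 0.9, reduced costs: (6.1, 14.1)
  x^k = (0.0, 0.0), subgradient = b - a^T x = 18.0
  y^{k+1} = 0.9 + 0.05*18.0 = 1.8
Step 3: y^k = 1.8, reduced costs: (5.2, 13.2)
  x^k = (0.0, 0.0), subgradient = b - a^T x = 18.0
  y^{k+1} = 1.8 + 0.05*18.0 = 2.7
Dual objective at y_3 = 2.7: reduced costs (4.3, 12.3), box minimizer x = (0.0, 0.0)
g(y_3) = b*y + (c1 - a1*y)*x1 + (c2 - a2*y)*x2 = 18*2.7 + 4.3*0.0 + 12.3*0.0 = 48.6 + 0.0 + 0.0 = 48.6


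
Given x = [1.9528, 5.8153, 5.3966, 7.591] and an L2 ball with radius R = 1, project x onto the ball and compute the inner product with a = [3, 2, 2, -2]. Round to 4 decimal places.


Step 1: Compute ||x|| (intermediates to 6 decimals).
||x|| = sqrt(1.9528^2 + 5.8153^2 + 5.3966^2 + 7.591^2) = 11.152476
Step 2: Project.
Since ||x|| > R, scale = R/||x|| = 1/11.152476 = 0.089666, proj(x) = scale * x
proj(x) = [0.1751, 0.521435, 0.483892, 0.680655]
Step 3: Dot product.
a^T * proj(x) = 3*0.1751 + 2*0.521435 + 2*0.483892 - 2*0.680655 = 1.1746


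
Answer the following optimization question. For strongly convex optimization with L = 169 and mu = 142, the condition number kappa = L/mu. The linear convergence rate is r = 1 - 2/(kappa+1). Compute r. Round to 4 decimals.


Step 1: Compute the condition number.
kappa = L/mu = 169/142 = 1.1901
Step 2: Compute the convergence rate.
r = 1 - 2/(kappa + 1) = 1 - 2*mu/(L + mu) = (L - mu)/(L + mu) = 27/311 = 0.0868


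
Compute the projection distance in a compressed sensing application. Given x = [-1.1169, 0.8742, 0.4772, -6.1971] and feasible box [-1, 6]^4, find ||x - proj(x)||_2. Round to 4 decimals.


Project each component onto [-1, 6].
clip(-1.1169) = -1.0, clip(0.8742) = 0.8742, clip(0.4772) = 0.4772, clip(-6.1971) = -1.0
Projection = [-1.0, 0.8742, 0.4772, -1.0]
Squared diffs: [0.0137, 0.0, 0.0, 27.0098]
Distance = sqrt(27.0235) = 5.1984


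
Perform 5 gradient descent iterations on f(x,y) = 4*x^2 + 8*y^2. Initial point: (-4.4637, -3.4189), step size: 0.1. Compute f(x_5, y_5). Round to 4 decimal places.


Gradient descent on f(x,y) = 4*x^2 + 8*y^2.
Starting point: (-4.4637, -3.4189), alpha = 0.1
Step 1: grad_x = 2*4*-4.4637 = -35.7096, grad_y = 2*8*-3.4189 = -54.7024
  x_1 = -4.4637 - 0.1*-35.7096 = -0.8927
  y_1 = -3.4189 - 0.1*-54.7024 = 2.0513
Step 2: grad_x = 2*4*-0.8927 = -7.1419, grad_y = 2*8*2.0513 = 32.8214
  x_2 = -0.8927 - 0.1*-7.1419 = -0.1785
  y_2 = 2.0513 - 0.1*32.8214 = -1.2308
Step 3: grad_x = 2*4*-0.1785 = -1.4284, grad_y = 2*8*-1.2308 = -19.6929
  x_3 = -0.1785 - 0.1*-1.4284 = -0.0357
  y_3 = -1.2308 - 0.1*-19.6929 = 0.7385
Step 4: grad_x = 2*4*-0.0357 = -0.2857, grad_y = 2*8*0.7385 = 11.8157
  x_4 = -0.0357 - 0.1*-0.2857 = -0.0071
  y_4 = 0.7385 - 0.1*11.8157 = -0.4431
Step 5: grad_x = 2*4*-0.0071 = -0.0571, grad_y = 2*8*-0.4431 = -7.0894
  x_5 = -0.0071 - 0.1*-0.0571 = -0.0014
  y_5 = -0.4431 - 0.1*-7.0894 = 0.2659
f(-0.0014, 0.2659) = 4*(-0.0014)^2 + 8*0.2659^2 = 0.5654


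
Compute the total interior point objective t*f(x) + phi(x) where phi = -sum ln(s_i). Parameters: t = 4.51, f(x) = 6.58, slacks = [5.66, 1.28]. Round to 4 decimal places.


Step 1: Compute log-barrier.
ln values: [1.7334, 0.2469]
phi = -(1.7334 + 0.2469) = -1.9803
Step 2: Compute augmented objective.
t*f(x) = 4.51*6.58 = 29.6758
Total = 29.6758 - 1.9803 = 27.6955


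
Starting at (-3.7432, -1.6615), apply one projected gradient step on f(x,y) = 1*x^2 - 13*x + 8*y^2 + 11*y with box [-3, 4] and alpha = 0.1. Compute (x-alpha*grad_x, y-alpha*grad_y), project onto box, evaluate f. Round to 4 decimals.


Step 1: Compute gradient at (-3.7432, -1.6615).
grad_x = 2*1*-3.7432 - 13 = -20.4864
grad_y = 2*8*-1.6615 + 11 = -15.584
Step 2: Gradient step.
x_raw = -3.7432 - 0.1*-20.4864 = -1.6946
y_raw = -1.6615 - 0.1*-15.584 = -0.1031
Step 3: Project onto [-3, 4].
x_proj = clip(-1.6946) = -1.6946
y_proj = clip(-0.1031) = -0.1031
Step 4: Evaluate f.
f(-1.6946, -0.1031) = 23.8518


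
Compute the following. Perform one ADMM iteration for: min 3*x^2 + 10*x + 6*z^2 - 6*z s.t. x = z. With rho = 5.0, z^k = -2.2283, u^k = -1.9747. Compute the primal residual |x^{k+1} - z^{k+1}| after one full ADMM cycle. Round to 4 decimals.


ADMM iteration with rho = 5.0, z^k = -2.2283, u^k = -1.9747
Step 1: x-update.
Minimize 3*x^2 + 10*x + (5.0/2)*(x + 2.2283 - 1.9747)^2
FOC: (2*3 + 5.0)*x = -10 + 5.0*(-2.2283 + 1.9747)
x^{k+1} = -1.0244
Step 2: z-update.
Minimize 6*z^2 - 6*z + (5.0/2)*(-1.0244 - z - 1.9747)^2
FOC: (2*6 + 5.0)*z = 6 + 5.0*(-1.0244 - 1.9747)
z^{k+1} = -0.5291
Step 3: u-update.
u^{k+1} = -1.9747 - 1.0244 + 0.5291 = -2.4699
Step 4: Primal residual = |-1.0244 + 0.5291| = 0.4952


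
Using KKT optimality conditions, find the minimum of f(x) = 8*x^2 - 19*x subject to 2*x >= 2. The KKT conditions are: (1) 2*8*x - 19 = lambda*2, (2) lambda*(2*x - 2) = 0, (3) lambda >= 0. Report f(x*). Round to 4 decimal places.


Step 1: Try lambda = 0 (constraint inactive).
Stationarity: 2*8*x - 19 = 0
x* = 19/(2*8) = 1.1875
Check constraint: 2*1.1875 = 2.375 >= 2 -- satisfied.
Step 2: Compute optimal value.
f(x*) = 8*1.1875^2 - 19*1.1875 = -11.2813


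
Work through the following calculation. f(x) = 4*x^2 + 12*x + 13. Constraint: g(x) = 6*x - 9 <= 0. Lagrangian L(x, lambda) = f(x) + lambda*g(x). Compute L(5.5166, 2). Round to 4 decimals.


Step 1: Evaluate f(x).
f(5.5166) = 4*5.5166^2 + 12*5.5166 + 13 = 200.9307
Step 2: Evaluate g(x).
g(5.5166) = 6*5.5166 - 9 = 24.0996
Step 3: Compute Lagrangian.
L = 200.9307 + 2*24.0996 = 249.1299


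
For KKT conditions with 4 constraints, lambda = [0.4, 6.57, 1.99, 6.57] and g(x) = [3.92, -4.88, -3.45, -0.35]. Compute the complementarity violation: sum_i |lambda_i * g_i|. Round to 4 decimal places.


KKT complementary slackness check:
lambda_1 * g_1 = 0.4 * 3.92 = 1.568
lambda_2 * g_2 = 6.57 * -4.88 = -32.0616
lambda_3 * g_3 = 1.99 * -3.45 = -6.8655
lambda_4 * g_4 = 6.57 * -0.35 = -2.2995
Total violation = 1.568 + 32.0616 + 6.8655 + 2.2995 = 42.7946


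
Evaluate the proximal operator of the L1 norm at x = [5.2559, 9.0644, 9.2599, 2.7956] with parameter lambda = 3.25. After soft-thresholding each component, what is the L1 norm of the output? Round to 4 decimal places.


Soft-thresholding with lambda = 3.25:
prox(5.2559) = sign(5.2559)*max(|5.2559| - 3.25, 0) = 2.0059
prox(9.0644) = sign(9.0644)*max(|9.0644| - 3.25, 0) = 5.8144
prox(9.2599) = sign(9.2599)*max(|9.2599| - 3.25, 0) = 6.0099
prox(2.7956) = sign(2.7956)*max(|2.7956| - 3.25, 0) = 0.0
prox(x) = [2.0059, 5.8144, 6.0099, 0.0]
||prox(x)||_1 = 2.0059 + 5.8144 + 6.0099 + 0.0 = 13.8302


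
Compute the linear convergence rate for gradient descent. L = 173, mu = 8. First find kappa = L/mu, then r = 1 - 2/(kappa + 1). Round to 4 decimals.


Step 1: Compute the condition number.
kappa = L/mu = 173/8 = 21.625
Step 2: Compute the convergence rate.
r = 1 - 2/(kappa + 1) = 1 - 2*mu/(L + mu) = (L - mu)/(L + mu) = 165/181 = 0.9116


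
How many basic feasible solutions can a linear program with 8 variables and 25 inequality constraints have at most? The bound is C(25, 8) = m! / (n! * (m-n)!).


Each vertex corresponds to some choice of n active constraints out of m, so the number of vertices is at most C(m, n) = m! / (n!(m-n)!).
m = 25, n = 8
Numerator: 25 * 24 * 23 * 22 * 21 * 20 * 19 * 18
Denominator: 8! = 40320
C(25, 8) = 1081575


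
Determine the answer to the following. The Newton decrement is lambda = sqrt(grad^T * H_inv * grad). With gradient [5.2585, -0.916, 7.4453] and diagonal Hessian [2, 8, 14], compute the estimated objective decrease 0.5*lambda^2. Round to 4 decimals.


Step 1: H is diagonal, so H^(-1) * g = [2.6293, -0.1145, 0.5318].
Step 2: g^T H^(-1) g = sum_i g_i^2 / H_ii
  = (5.2585)^2/2 + (-0.916)^2/8 + (7.4453)^2/14
  = 13.8259 + 0.1049 + 3.9595 = 17.8903
Step 3: Objective decrease = 0.5 * g^T H^(-1) g = 8.9451


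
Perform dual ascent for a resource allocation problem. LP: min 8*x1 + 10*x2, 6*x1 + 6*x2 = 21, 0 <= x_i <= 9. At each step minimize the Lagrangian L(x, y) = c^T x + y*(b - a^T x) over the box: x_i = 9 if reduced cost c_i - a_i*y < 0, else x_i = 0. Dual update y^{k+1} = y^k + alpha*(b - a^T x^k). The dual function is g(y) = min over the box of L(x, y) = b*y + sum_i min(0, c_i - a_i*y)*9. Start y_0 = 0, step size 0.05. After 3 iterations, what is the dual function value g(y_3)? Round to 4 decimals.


Dual ascent for LP: min 8*x1 + 10*x2, 6*x1 + 6*x2 = 21, 0 <= x_i <= 9
Step 1: y^k = 0.0, reduced costs: (8.0, 10.0)
  x^k = (0.0, 0.0), subgradient = b - a^T x = 21.0
  y^{k+1} = 0.0 + 0.05*21.0 = 1.05
Step 2: y^k = 1.05, reduced costs: (1.7, 3.7)
  x^k = (0.0, 0.0), subgradient = b - a^T x = 21.0
  y^{k+1} = 1.05 + 0.05*21.0 = 2.1
Step 3: y^k = 2.1, reduced costs: (-4.6, -2.6)
  x^k = (9.0, 9.0), subgradient = b - a^T x = -87.0
  y^{k+1} = 2.1 + 0.05*-87.0 = -2.25
Dual objective at y_3 = -2.25: reduced costs (21.5, 23.5), box minimizer x = (0.0, 0.0)
g(y_3) = b*y + (c1 - a1*y)*x1 + (c2 - a2*y)*x2 = 21*(-2.25) + 21.5*0.0 + 23.5*0.0 = -47.25 + 0.0 + 0.0 = -47.25


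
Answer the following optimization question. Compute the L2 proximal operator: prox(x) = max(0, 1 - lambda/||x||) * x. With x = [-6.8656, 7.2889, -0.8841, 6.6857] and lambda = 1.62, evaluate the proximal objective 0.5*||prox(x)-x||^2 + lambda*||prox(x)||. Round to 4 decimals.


Step 1: Compute ||x||.
||x|| = 12.0725
Step 2: Compute scaling factor.
scale = max(0, 1 - 1.62/12.0725) = 0.8658
Step 3: prox(x) = [-5.9443, 6.3108, -0.7655, 5.7885]
||prox(x)|| = 10.4525
Step 4: Proximal objective.
0.5*||prox-x||^2 = 1.3122
lambda*||prox|| = 16.9331
Total = 18.2452


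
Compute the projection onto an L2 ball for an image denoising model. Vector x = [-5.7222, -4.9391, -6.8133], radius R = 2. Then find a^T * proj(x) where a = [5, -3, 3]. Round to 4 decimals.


Step 1: Compute ||x|| (intermediates to 6 decimals).
||x|| = sqrt((-5.7222)^2 + (-4.9391)^2 + (-6.8133)^2) = 10.176411
Step 2: Project.
Since ||x|| > R, scale = R/||x|| = 2/10.176411 = 0.196533, proj(x) = scale * x
proj(x) = [-1.124601, -0.970696, -1.339038]
Step 3: Dot product.
a^T * proj(x) = 5*(-1.124601) - 3*(-0.970696) + 3*(-1.339038) = -6.728


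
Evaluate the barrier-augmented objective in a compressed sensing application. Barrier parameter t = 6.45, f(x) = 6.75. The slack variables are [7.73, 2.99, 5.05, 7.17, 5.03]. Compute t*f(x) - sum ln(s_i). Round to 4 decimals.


Step 1: Compute log-barrier.
ln values: [2.0451, 1.0953, 1.6194, 1.9699, 1.6154]
phi = -(2.0451 + 1.0953 + 1.6194 + 1.9699 + 1.6154) = -8.3451
Step 2: Compute augmented objective.
t*f(x) = 6.45*6.75 = 43.5375
Total = 43.5375 - 8.3451 = 35.1924


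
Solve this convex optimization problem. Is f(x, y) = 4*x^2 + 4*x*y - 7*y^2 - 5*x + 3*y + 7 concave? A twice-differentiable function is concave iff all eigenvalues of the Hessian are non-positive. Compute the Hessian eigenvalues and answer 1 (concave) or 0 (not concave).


The Hessian of f(x,y) = 4*x^2 + 4*x*y - 7*y^2 - 5*x + 3*y + 7 is:
H = [[8, 4], [4, -14]]
Trace = 8 - 14 = -6
Determinant = 8*-14 - (4)^2 = -128
Discriminant = (-6)^2 - 4*-128 = 548.0
Eigenvalues: lambda_1 = -14.7047, lambda_2 = 8.7047
The function is not concave.

0


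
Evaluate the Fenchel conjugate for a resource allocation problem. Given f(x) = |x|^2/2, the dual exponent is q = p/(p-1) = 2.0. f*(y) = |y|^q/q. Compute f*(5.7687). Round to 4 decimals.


The conjugate exponent q satisfies 1/p + 1/q = 1.
p = 2, so q = 2/(2 - 1) = 2.0
|y|^q = 5.7687^2.0 = 33.2779
f*(5.7687) = 33.2779 / 2.0 = 16.6389


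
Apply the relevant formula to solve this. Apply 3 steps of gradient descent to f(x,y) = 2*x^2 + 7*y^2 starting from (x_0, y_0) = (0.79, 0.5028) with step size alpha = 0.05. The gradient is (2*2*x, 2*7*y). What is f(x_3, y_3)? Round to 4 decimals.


Gradient descent on f(x,y) = 2*x^2 + 7*y^2.
Starting point: (0.79, 0.5028), alpha = 0.05
Step 1: grad_x = 2*2*0.79 = 3.16, grad_y = 2*7*0.5028 = 7.0392
  x_1 = 0.79 - 0.05*3.16 = 0.632
  y_1 = 0.5028 - 0.05*7.0392 = 0.1508
Step 2: grad_x = 2*2*0.632 = 2.528, grad_y = 2*7*0.1508 = 2.1118
  x_2 = 0.632 - 0.05*2.528 = 0.5056
  y_2 = 0.1508 - 0.05*2.1118 = 0.0453
Step 3: grad_x = 2*2*0.5056 = 2.0224, grad_y = 2*7*0.0453 = 0.6335
  x_3 = 0.5056 - 0.05*2.0224 = 0.4045
  y_3 = 0.0453 - 0.05*0.6335 = 0.0136
f(0.4045, 0.0136) = 2*0.4045^2 + 7*0.0136^2 = 0.3285


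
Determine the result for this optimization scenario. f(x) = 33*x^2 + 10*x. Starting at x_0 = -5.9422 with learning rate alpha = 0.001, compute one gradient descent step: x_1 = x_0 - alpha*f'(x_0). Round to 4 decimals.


We compute the gradient at x_0 and apply the update.
f'(x) = 66*x + 10
f'(-5.9422) = 66*-5.9422 + 10 = -382.1852
x_1 = -5.9422 - 0.001*-382.1852 = -5.56


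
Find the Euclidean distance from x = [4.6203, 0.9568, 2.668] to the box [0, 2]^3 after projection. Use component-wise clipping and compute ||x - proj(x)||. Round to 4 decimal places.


Project each component onto [0, 2].
clip(4.6203) = 2.0, clip(0.9568) = 0.9568, clip(2.668) = 2.0
Projection = [2.0, 0.9568, 2.0]
Squared diffs: [6.866, 0.0, 0.4462]
Distance = sqrt(7.3122) = 2.7041


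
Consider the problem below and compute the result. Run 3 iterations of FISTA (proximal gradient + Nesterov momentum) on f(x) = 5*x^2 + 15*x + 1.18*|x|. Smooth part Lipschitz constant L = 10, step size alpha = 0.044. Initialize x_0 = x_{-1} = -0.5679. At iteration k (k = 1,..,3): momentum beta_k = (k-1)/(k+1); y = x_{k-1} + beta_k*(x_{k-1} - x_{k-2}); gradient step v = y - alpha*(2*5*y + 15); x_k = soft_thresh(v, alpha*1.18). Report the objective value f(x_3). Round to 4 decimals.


FISTA on f(x) = 5*x^2 + 15*x + 1.18*|x|
L = 10, alpha = 0.044
Iteration 1: beta = 0.0, y = -0.5679 + 0.0*(-0.5679 + 0.5679) = -0.5679
  grad(y) = 9.321, v = y - alpha*grad = -0.978
  prox(v) = soft_thresh(-0.978, 0.0519) = -0.9261
Iteration 2: beta = 0.3333, y = -0.9261 + 0.3333*(-0.9261 + 0.5679) = -1.0455
  grad(y) = 4.5449, v = y - alpha*grad = -1.2455
  prox(v) = soft_thresh(-1.2455, 0.0519) = -1.1936
Iteration 3: beta = 0.5, y = -1.1936 + 0.5*(-1.1936 + 0.9261) = -1.3273
  grad(y) = 1.7271, v = y - alpha*grad = -1.4033
  prox(v) = soft_thresh(-1.4033, 0.0519) = -1.3514
f(x_3) = 5*(-1.3514)^2 + 15*(-1.3514) + 1.18*|-1.3514| = -9.5449


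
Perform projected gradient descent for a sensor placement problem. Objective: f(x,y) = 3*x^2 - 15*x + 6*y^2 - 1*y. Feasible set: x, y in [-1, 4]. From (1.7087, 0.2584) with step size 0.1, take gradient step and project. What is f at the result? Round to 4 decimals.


Step 1: Compute gradient at (1.7087, 0.2584).
grad_x = 2*3*1.7087 - 15 = -4.7478
grad_y = 2*6*0.2584 - 1 = 2.1008
Step 2: Gradient step.
x_raw = 1.7087 - 0.1*-4.7478 = 2.1835
y_raw = 0.2584 - 0.1*2.1008 = 0.0483
Step 3: Project onto [-1, 4].
x_proj = clip(2.1835) = 2.1835
y_proj = clip(0.0483) = 0.0483
Step 4: Evaluate f.
f(2.1835, 0.0483) = -18.4838


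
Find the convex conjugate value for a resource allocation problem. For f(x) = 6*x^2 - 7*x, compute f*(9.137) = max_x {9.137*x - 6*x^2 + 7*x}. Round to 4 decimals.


f*(y) = sup_x {y*x - a*x^2 - b*x} = sup_x {(y-b)*x - a*x^2}
FOC: (y - b) - 2a*x = 0 => x* = (y - b)/(2a)
x* = (9.137 + 7)/(2*6) = 1.3448
f*(9.137) = (y-b)^2/(4a) = (9.137 + 7)^2/(4*6)
= 260.4028/24 = 10.8501


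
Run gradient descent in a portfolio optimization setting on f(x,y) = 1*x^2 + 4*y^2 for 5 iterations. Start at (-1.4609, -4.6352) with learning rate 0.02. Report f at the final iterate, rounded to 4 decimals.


Gradient descent on f(x,y) = 1*x^2 + 4*y^2.
Starting point: (-1.4609, -4.6352), alpha = 0.02
Step 1: grad_x = 2*1*-1.4609 = -2.9218, grad_y = 2*4*-4.6352 = -37.0816
  x_1 = -1.4609 - 0.02*-2.9218 = -1.4025
  y_1 = -4.6352 - 0.02*-37.0816 = -3.8936
Step 2: grad_x = 2*1*-1.4025 = -2.8049, grad_y = 2*4*-3.8936 = -31.1485
  x_2 = -1.4025 - 0.02*-2.8049 = -1.3464
  y_2 = -3.8936 - 0.02*-31.1485 = -3.2706
Step 3: grad_x = 2*1*-1.3464 = -2.6927, grad_y = 2*4*-3.2706 = -26.1648
  x_3 = -1.3464 - 0.02*-2.6927 = -1.2925
  y_3 = -3.2706 - 0.02*-26.1648 = -2.7473
Step 4: grad_x = 2*1*-1.2925 = -2.585, grad_y = 2*4*-2.7473 = -21.9784
  x_4 = -1.2925 - 0.02*-2.585 = -1.2408
  y_4 = -2.7473 - 0.02*-21.9784 = -2.3077
Step 5: grad_x = 2*1*-1.2408 = -2.4816, grad_y = 2*4*-2.3077 = -18.4619
  x_5 = -1.2408 - 0.02*-2.4816 = -1.1912
  y_5 = -2.3077 - 0.02*-18.4619 = -1.9385
f(-1.1912, -1.9385) = 1*(-1.1912)^2 + 4*(-1.9385)^2 = 16.45


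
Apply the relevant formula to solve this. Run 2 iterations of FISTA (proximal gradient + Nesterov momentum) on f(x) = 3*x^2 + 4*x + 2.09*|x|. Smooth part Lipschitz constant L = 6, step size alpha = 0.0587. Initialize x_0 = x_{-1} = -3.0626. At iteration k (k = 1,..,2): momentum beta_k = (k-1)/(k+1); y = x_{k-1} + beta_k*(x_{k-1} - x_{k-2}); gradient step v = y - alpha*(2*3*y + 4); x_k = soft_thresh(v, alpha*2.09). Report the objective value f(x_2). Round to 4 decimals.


FISTA on f(x) = 3*x^2 + 4*x + 2.09*|x|
L = 6, alpha = 0.0587
Iteration 1: beta = 0.0, y = -3.0626 + 0.0*(-3.0626 + 3.0626) = -3.0626
  grad(y) = -14.3756, v = y - alpha*grad = -2.2188
  prox(v) = soft_thresh(-2.2188, 0.1227) = -2.0961
Iteration 2: beta = 0.3333, y = -2.0961 + 0.3333*(-2.0961 + 3.0626) = -1.7739
  grad(y) = -6.6434, v = y - alpha*grad = -1.3839
  prox(v) = soft_thresh(-1.3839, 0.1227) = -1.2612
f(x_2) = 3*(-1.2612)^2 + 4*(-1.2612) + 2.09*|-1.2612| = 2.3632


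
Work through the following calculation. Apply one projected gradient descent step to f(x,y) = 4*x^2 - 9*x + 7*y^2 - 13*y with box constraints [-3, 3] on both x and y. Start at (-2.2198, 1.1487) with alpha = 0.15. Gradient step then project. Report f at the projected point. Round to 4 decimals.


Step 1: Compute gradient at (-2.2198, 1.1487).
grad_x = 2*4*-2.2198 - 9 = -26.7584
grad_y = 2*7*1.1487 - 13 = 3.0818
Step 2: Gradient step.
x_raw = -2.2198 - 0.15*-26.7584 = 1.794
y_raw = 1.1487 - 0.15*3.0818 = 0.6864
Step 3: Project onto [-3, 3].
x_proj = clip(1.794) = 1.794
y_proj = clip(0.6864) = 0.6864
Step 4: Evaluate f.
f(1.794, 0.6864) = -8.8978


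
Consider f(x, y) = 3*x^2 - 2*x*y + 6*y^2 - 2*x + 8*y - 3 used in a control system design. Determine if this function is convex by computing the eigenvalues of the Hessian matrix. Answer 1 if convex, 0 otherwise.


The Hessian of f(x,y) = 3*x^2 - 2*x*y + 6*y^2 - 2*x + 8*y - 3 is:
H = [[6, -2], [-2, 12]]
Trace = 6 + 12 = 18
Determinant = 6*12 - (-2)^2 = 68
Discriminant = (18)^2 - 4*68 = 52.0
Eigenvalues: lambda_1 = 5.3944, lambda_2 = 12.6056
The function is convex.

1


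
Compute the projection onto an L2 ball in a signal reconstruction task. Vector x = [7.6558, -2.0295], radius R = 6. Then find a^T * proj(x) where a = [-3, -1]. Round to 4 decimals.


Step 1: Compute ||x|| (intermediates to 6 decimals).
||x|| = sqrt(7.6558^2 + (-2.0295)^2) = 7.920236
Step 2: Project.
Since ||x|| > R, scale = R/||x|| = 6/7.920236 = 0.757553, proj(x) = scale * x
proj(x) = [5.799674, -1.537454]
Step 3: Dot product.
a^T * proj(x) = -3*5.799674 - 1*(-1.537454) = -15.8616


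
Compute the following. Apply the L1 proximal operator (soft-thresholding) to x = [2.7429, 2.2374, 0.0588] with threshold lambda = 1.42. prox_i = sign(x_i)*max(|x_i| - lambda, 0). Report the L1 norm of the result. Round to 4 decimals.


Soft-thresholding with lambda = 1.42:
prox(2.7429) = sign(2.7429)*max(|2.7429| - 1.42, 0) = 1.3229
prox(2.2374) = sign(2.2374)*max(|2.2374| - 1.42, 0) = 0.8174
prox(0.0588) = sign(0.0588)*max(|0.0588| - 1.42, 0) = 0.0
prox(x) = [1.3229, 0.8174, 0.0]
||prox(x)||_1 = 1.3229 + 0.8174 + 0.0 = 2.1403


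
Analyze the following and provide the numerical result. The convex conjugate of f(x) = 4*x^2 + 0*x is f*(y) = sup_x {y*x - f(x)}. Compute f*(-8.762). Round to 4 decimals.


f*(y) = sup_x {y*x - a*x^2 - b*x} = sup_x {(y-b)*x - a*x^2}
FOC: (y - b) - 2a*x = 0 => x* = (y - b)/(2a)
x* = (-8.762 - 0)/(2*4) = -1.0953
f*(-8.762) = (y-b)^2/(4a) = (-8.762 - 0)^2/(4*4)
= 76.7726/16 = 4.7983


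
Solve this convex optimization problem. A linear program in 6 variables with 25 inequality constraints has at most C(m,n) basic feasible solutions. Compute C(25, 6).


Each vertex corresponds to some choice of n active constraints out of m, so the number of vertices is at most C(m, n) = m! / (n!(m-n)!).
m = 25, n = 6
Numerator: 25 * 24 * 23 * 22 * 21 * 20
Denominator: 6! = 720
C(25, 6) = 177100


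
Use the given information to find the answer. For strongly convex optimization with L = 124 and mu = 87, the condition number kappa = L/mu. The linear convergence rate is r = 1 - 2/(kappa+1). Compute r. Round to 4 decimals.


Step 1: Compute the condition number.
kappa = L/mu = 124/87 = 1.4253
Step 2: Compute the convergence rate.
r = 1 - 2/(kappa + 1) = 1 - 2*mu/(L + mu) = (L - mu)/(L + mu) = 37/211 = 0.1754


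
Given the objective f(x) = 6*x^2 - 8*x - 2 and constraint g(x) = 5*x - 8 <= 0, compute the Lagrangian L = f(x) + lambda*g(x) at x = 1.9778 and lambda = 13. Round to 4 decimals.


Step 1: Evaluate f(x).
f(1.9778) = 6*1.9778^2 - 8*1.9778 - 2 = 5.6478
Step 2: Evaluate g(x).
g(1.9778) = 5*1.9778 - 8 = 1.889
Step 3: Compute Lagrangian.
L = 5.6478 + 13*1.889 = 30.2048


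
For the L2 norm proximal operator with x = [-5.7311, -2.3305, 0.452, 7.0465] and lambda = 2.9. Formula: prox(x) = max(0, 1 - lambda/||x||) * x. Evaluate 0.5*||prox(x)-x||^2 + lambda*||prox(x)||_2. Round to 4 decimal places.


Step 1: Compute ||x||.
||x|| = 9.388
Step 2: Compute scaling factor.
scale = max(0, 1 - 2.9/9.388) = 0.6911
Step 3: prox(x) = [-3.9607, -1.6106, 0.3124, 4.8698]
||prox(x)|| = 6.488
Step 4: Proximal objective.
0.5*||prox-x||^2 = 4.205
lambda*||prox|| = 18.8152
Total = 23.0201


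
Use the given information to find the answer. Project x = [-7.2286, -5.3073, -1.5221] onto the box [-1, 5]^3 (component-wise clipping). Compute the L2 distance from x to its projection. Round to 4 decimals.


Project each component onto [-1, 5].
clip(-7.2286) = -1.0, clip(-5.3073) = -1.0, clip(-1.5221) = -1.0
Projection = [-1.0, -1.0, -1.0]
Squared diffs: [38.7955, 18.5528, 0.2726]
Distance = sqrt(57.6209) = 7.5908


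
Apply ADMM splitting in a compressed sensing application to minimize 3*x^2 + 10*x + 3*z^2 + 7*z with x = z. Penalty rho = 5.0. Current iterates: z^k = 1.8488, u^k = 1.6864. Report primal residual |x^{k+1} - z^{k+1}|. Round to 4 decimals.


ADMM iteration with rho = 5.0, z^k = 1.8488, u^k = 1.6864
Step 1: x-update.
Minimize 3*x^2 + 10*x + (5.0/2)*(x - 1.8488 + 1.6864)^2
FOC: (2*3 + 5.0)*x = -10 + 5.0*(1.8488 - 1.6864)
x^{k+1} = -0.8353
Step 2: z-update.
Minimize 3*z^2 + 7*z + (5.0/2)*(-0.8353 - z + 1.6864)^2
FOC: (2*3 + 5.0)*z = -7 + 5.0*(-0.8353 + 1.6864)
z^{k+1} = -0.2495
Step 3: u-update.
u^{k+1} = 1.6864 - 0.8353 + 0.2495 = 1.1006
Step 4: Primal residual = |-0.8353 + 0.2495| = 0.5858


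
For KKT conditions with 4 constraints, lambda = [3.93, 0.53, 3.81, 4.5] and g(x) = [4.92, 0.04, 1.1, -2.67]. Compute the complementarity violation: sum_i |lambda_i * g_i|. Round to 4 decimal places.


KKT complementary slackness check:
lambda_1 * g_1 = 3.93 * 4.92 = 19.3356
lambda_2 * g_2 = 0.53 * 0.04 = 0.0212
lambda_3 * g_3 = 3.81 * 1.1 = 4.191
lambda_4 * g_4 = 4.5 * -2.67 = -12.015
Total violation = 19.3356 + 0.0212 + 4.191 + 12.015 = 35.5628


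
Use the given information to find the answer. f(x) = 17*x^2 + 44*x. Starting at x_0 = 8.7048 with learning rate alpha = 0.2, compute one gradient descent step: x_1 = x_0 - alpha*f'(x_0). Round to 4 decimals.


We compute the gradient at x_0 and apply the update.
f'(x) = 34*x + 44
f'(8.7048) = 34*8.7048 + 44 = 339.9632
x_1 = 8.7048 - 0.2*339.9632 = -59.2878


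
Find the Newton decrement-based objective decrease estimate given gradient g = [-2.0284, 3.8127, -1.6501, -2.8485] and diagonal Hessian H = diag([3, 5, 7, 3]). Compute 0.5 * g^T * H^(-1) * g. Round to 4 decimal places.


Step 1: H is diagonal, so H^(-1) * g = [-0.6761, 0.7625, -0.2357, -0.9495].
Step 2: g^T H^(-1) g = sum_i g_i^2 / H_ii
  = (-2.0284)^2/3 + (3.8127)^2/5 + (-1.6501)^2/7 + (-2.8485)^2/3
  = 1.3715 + 2.9073 + 0.389 + 2.7047 = 7.3724
Step 3: Objective decrease = 0.5 * g^T H^(-1) g = 3.6862


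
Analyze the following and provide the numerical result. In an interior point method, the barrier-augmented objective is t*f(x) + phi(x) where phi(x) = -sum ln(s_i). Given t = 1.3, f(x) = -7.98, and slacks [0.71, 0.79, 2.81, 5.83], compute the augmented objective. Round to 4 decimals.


Step 1: Compute log-barrier.
ln values: [-0.3425, -0.2357, 1.0332, 1.763]
phi = -(-0.3425 - 0.2357 + 1.0332 + 1.763) = -2.218
Step 2: Compute augmented objective.
t*f(x) = 1.3*-7.98 = -10.374
Total = -10.374 - 2.218 = -12.592


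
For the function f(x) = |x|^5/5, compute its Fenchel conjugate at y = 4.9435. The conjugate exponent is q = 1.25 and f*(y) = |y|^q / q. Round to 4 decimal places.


The conjugate exponent q satisfies 1/p + 1/q = 1.
p = 5, so q = 5/(5 - 1) = 1.25
|y|^q = 4.9435^1.25 = 7.3713
f*(4.9435) = 7.3713 / 1.25 = 5.897


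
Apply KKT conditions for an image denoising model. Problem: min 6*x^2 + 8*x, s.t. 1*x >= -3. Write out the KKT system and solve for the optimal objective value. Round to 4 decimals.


Step 1: Try lambda = 0 (constraint inactive).
Stationarity: 2*6*x + 8 = 0
x* = -8/(2*6) = -2/3 = -0.6667 (rounded; the exact value -2/3 is used below)
Check constraint: 1*-0.6667 = -0.6667 >= -3 -- satisfied.
Step 2: Compute optimal value.
f(x*) = 6*(-2/3)^2 + 8*(-2/3) = -2.6667


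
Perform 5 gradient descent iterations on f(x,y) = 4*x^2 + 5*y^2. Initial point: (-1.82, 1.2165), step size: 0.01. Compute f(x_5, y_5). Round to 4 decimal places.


Gradient descent on f(x,y) = 4*x^2 + 5*y^2.
Starting point: (-1.82, 1.2165), alpha = 0.01
Step 1: grad_x = 2*4*-1.82 = -14.56, grad_y = 2*5*1.2165 = 12.165
  x_1 = -1.82 - 0.01*-14.56 = -1.6744
  y_1 = 1.2165 - 0.01*12.165 = 1.0949
Step 2: grad_x = 2*4*-1.6744 = -13.3952, grad_y = 2*5*1.0949 = 10.9485
  x_2 = -1.6744 - 0.01*-13.3952 = -1.5404
  y_2 = 1.0949 - 0.01*10.9485 = 0.9854
Step 3: grad_x = 2*4*-1.5404 = -12.3236, grad_y = 2*5*0.9854 = 9.8537
  x_3 = -1.5404 - 0.01*-12.3236 = -1.4172
  y_3 = 0.9854 - 0.01*9.8537 = 0.8868
Step 4: grad_x = 2*4*-1.4172 = -11.3377, grad_y = 2*5*0.8868 = 8.8683
  x_4 = -1.4172 - 0.01*-11.3377 = -1.3038
  y_4 = 0.8868 - 0.01*8.8683 = 0.7981
Step 5: grad_x = 2*4*-1.3038 = -10.4307, grad_y = 2*5*0.7981 = 7.9815
  x_5 = -1.3038 - 0.01*-10.4307 = -1.1995
  y_5 = 0.7981 - 0.01*7.9815 = 0.7183
f(-1.1995, 0.7183) = 4*(-1.1995)^2 + 5*0.7183^2 = 8.3355


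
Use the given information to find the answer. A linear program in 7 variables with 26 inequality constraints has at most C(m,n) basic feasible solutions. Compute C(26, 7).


Each vertex corresponds to some choice of n active constraints out of m, so the number of vertices is at most C(m, n) = m! / (n!(m-n)!).
m = 26, n = 7
Numerator: 26 * 25 * 24 * 23 * 22 * 21 * 20
Denominator: 7! = 5040
C(26, 7) = 657800


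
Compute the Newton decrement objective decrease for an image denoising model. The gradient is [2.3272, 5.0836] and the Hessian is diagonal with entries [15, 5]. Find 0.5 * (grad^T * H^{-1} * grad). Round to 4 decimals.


Step 1: H is diagonal, so H^(-1) * g = [0.1551, 1.0167].
Step 2: g^T H^(-1) g = sum_i g_i^2 / H_ii
  = (2.3272)^2/15 + (5.0836)^2/5
  = 0.3611 + 5.1686 = 5.5297
Step 3: Objective decrease = 0.5 * g^T H^(-1) g = 2.7648


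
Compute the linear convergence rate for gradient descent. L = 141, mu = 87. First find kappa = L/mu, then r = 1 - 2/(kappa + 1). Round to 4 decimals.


Step 1: Compute the condition number.
kappa = L/mu = 141/87 = 1.6207
Step 2: Compute the convergence rate.
r = 1 - 2/(kappa + 1) = 1 - 2*mu/(L + mu) = (L - mu)/(L + mu) = 54/228 = 0.2368


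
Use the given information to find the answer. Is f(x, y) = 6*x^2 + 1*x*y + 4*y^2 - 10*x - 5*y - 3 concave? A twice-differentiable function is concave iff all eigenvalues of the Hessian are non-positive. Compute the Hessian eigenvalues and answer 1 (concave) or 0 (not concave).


The Hessian of f(x,y) = 6*x^2 + 1*x*y + 4*y^2 - 10*x - 5*y - 3 is:
H = [[12, 1], [1, 8]]
Trace = 12 + 8 = 20
Determinant = 12*8 - (1)^2 = 95
Discriminant = (20)^2 - 4*95 = 20.0
Eigenvalues: lambda_1 = 7.7639, lambda_2 = 12.2361
The function is not concave.

0


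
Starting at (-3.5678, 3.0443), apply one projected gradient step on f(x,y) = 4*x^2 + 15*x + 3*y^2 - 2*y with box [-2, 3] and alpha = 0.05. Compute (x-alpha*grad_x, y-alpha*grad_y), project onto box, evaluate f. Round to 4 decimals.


Step 1: Compute gradient at (-3.5678, 3.0443).
grad_x = 2*4*-3.5678 + 15 = -13.5424
grad_y = 2*3*3.0443 - 2 = 16.2658
Step 2: Gradient step.
x_raw = -3.5678 - 0.05*-13.5424 = -2.8907
y_raw = 3.0443 - 0.05*16.2658 = 2.231
Step 3: Project onto [-2, 3].
x_proj = clip(-2.8907) = -2.0
y_proj = clip(2.231) = 2.231
Step 4: Evaluate f.
f(-2.0, 2.231) = -3.5298


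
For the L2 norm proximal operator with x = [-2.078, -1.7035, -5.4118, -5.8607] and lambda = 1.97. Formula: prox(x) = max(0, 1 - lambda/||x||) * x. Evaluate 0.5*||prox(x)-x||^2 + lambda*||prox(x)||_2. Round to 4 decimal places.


Step 1: Compute ||x||.
||x|| = 8.4176
Step 2: Compute scaling factor.
scale = max(0, 1 - 1.97/8.4176) = 0.766
Step 3: prox(x) = [-1.5917, -1.3048, -4.1453, -4.4891]
||prox(x)|| = 6.4476
Step 4: Proximal objective.
0.5*||prox-x||^2 = 1.9405
lambda*||prox|| = 12.7018
Total = 14.6422


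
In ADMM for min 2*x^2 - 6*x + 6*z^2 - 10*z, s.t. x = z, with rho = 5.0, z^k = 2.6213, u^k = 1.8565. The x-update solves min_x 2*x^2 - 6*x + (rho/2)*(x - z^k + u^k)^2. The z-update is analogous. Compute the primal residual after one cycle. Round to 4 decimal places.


ADMM iteration with rho = 5.0, z^k = 2.6213, u^k = 1.8565
Step 1: x-update.
Minimize 2*x^2 - 6*x + (5.0/2)*(x - 2.6213 + 1.8565)^2
FOC: (2*2 + 5.0)*x = 6 + 5.0*(2.6213 - 1.8565)
x^{k+1} = 1.0916
Step 2: z-update.
Minimize 6*z^2 - 10*z + (5.0/2)*(1.0916 - z + 1.8565)^2
FOC: (2*6 + 5.0)*z = 10 + 5.0*(1.0916 + 1.8565)
z^{k+1} = 1.4553
Step 3: u-update.
u^{k+1} = 1.8565 + 1.0916 - 1.4553 = 1.4927
Step 4: Primal residual = |1.0916 - 1.4553| = 0.3638


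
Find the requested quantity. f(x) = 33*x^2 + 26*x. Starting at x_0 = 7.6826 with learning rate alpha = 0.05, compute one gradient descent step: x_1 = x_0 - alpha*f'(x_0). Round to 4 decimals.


We compute the gradient at x_0 and apply the update.
f'(x) = 66*x + 26
f'(7.6826) = 66*7.6826 + 26 = 533.0516
x_1 = 7.6826 - 0.05*533.0516 = -18.97


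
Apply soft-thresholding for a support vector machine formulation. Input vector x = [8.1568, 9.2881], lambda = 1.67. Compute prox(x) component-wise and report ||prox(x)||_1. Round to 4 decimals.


Soft-thresholding with lambda = 1.67:
prox(8.1568) = sign(8.1568)*max(|8.1568| - 1.67, 0) = 6.4868
prox(9.2881) = sign(9.2881)*max(|9.2881| - 1.67, 0) = 7.6181
prox(x) = [6.4868, 7.6181]
||prox(x)||_1 = 6.4868 + 7.6181 = 14.1049


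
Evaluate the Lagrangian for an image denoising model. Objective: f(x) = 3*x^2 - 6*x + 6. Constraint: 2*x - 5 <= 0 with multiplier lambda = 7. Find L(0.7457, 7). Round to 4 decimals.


Step 1: Evaluate f(x).
f(0.7457) = 3*0.7457^2 - 6*0.7457 + 6 = 3.194
Step 2: Evaluate g(x).
g(0.7457) = 2*0.7457 - 5 = -3.5086
Step 3: Compute Lagrangian.
L = 3.194 + 7*-3.5086 = -21.3662


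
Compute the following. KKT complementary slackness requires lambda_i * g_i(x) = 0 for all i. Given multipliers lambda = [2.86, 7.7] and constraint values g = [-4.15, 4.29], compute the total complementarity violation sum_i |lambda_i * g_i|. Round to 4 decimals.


KKT complementary slackness check:
lambda_1 * g_1 = 2.86 * -4.15 = -11.869
lambda_2 * g_2 = 7.7 * 4.29 = 33.033
Total violation = 11.869 + 33.033 = 44.902


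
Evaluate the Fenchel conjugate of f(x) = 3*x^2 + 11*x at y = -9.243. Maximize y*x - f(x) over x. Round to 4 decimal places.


f*(y) = sup_x {y*x - a*x^2 - b*x} = sup_x {(y-b)*x - a*x^2}
FOC: (y - b) - 2a*x = 0 => x* = (y - b)/(2a)
x* = (-9.243 - 11)/(2*3) = -3.3738
f*(-9.243) = (y-b)^2/(4a) = (-9.243 - 11)^2/(4*3)
= 409.779/12 = 34.1483


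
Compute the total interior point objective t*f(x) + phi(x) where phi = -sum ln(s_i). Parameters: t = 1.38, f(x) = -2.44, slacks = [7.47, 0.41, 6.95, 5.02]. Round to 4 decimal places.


Step 1: Compute log-barrier.
ln values: [2.0109, -0.8916, 1.9387, 1.6134]
phi = -(2.0109 - 0.8916 + 1.9387 + 1.6134) = -4.6715
Step 2: Compute augmented objective.
t*f(x) = 1.38*-2.44 = -3.3672
Total = -3.3672 - 4.6715 = -8.0387


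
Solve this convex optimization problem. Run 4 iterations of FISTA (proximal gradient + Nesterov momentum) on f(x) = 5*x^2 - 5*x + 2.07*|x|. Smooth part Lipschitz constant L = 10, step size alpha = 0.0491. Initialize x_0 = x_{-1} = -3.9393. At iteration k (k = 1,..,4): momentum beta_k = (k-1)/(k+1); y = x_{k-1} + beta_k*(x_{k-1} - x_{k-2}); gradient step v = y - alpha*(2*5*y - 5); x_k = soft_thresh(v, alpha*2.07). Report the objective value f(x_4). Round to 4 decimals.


FISTA on f(x) = 5*x^2 - 5*x + 2.07*|x|
L = 10, alpha = 0.0491
Iteration 1: beta = 0.0, y = -3.9393 + 0.0*(-3.9393 + 3.9393) = -3.9393
  grad(y) = -44.393, v = y - alpha*grad = -1.7596
  prox(v) = soft_thresh(-1.7596, 0.1016) = -1.658
Iteration 2: beta = 0.3333, y = -1.658 + 0.3333*(-1.658 + 3.9393) = -0.8975
  grad(y) = -13.9752, v = y - alpha*grad = -0.2113
  prox(v) = soft_thresh(-0.2113, 0.1016) = -0.1097
Iteration 3: beta = 0.5, y = -0.1097 + 0.5*(-0.1097 + 1.658) = 0.6644
  grad(y) = 1.6443, v = y - alpha*grad = 0.5837
  prox(v) = soft_thresh(0.5837, 0.1016) = 0.4821
Iteration 4: beta = 0.6, y = 0.4821 + 0.6*(0.4821 + 0.1097) = 0.8371
  grad(y) = 3.3711, v = y - alpha*grad = 0.6716
  prox(v) = soft_thresh(0.6716, 0.1016) = 0.57
f(x_4) = 5*0.57^2 - 5*0.57 + 2.07*|0.57| = -0.0457
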